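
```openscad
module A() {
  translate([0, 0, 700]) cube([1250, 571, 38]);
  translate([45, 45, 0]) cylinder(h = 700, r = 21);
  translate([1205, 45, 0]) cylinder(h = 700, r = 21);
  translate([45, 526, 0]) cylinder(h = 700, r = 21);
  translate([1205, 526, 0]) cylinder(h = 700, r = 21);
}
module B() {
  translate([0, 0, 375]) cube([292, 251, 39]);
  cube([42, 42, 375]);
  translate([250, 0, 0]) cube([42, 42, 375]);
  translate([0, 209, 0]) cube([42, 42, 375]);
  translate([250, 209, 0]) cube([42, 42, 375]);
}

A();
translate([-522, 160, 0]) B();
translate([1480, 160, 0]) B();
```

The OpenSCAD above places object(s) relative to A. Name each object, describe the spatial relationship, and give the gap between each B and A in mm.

Each stool's nearest face is 230 mm from the table's bounding box.

A is a table. B is a stool. Two stools sit around the table at the −x, +x sides. The gap between each stool and the table is 230 mm.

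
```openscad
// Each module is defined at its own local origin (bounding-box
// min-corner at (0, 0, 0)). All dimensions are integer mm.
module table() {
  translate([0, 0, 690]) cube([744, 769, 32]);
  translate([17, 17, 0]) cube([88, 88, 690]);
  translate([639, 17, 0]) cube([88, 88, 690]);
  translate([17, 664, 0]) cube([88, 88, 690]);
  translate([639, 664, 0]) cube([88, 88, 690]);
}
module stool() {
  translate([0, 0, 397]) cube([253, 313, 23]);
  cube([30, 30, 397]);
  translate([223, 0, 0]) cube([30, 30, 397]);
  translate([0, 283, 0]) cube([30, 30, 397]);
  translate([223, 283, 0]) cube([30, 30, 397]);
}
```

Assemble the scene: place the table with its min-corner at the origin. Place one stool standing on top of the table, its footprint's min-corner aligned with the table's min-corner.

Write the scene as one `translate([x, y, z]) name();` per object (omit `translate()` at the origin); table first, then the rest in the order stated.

table();
translate([0, 0, 722]) stool();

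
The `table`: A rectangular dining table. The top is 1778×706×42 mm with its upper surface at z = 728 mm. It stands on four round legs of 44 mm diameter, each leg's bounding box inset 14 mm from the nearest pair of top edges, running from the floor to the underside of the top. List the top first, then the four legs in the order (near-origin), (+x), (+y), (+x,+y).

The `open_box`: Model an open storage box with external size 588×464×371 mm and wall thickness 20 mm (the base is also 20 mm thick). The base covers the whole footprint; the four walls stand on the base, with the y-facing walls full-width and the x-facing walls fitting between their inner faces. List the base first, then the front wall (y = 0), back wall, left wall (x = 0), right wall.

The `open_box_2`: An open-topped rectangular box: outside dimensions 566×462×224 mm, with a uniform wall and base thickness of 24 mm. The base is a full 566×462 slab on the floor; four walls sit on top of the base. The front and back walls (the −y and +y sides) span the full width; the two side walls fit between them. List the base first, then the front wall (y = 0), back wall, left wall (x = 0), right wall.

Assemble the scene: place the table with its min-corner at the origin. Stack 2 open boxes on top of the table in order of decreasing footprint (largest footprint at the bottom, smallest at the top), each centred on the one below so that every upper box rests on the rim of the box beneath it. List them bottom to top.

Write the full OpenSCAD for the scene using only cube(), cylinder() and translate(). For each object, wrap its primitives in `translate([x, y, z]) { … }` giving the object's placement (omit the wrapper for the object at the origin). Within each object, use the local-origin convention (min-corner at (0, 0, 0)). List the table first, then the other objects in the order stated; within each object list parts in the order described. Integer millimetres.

translate([0, 0, 686]) cube([1778, 706, 42]);
translate([36, 36, 0]) cylinder(h = 686, r = 22);
translate([1742, 36, 0]) cylinder(h = 686, r = 22);
translate([36, 670, 0]) cylinder(h = 686, r = 22);
translate([1742, 670, 0]) cylinder(h = 686, r = 22);
translate([595, 121, 728]) {
  cube([588, 464, 20]);
  translate([0, 0, 20]) cube([588, 20, 351]);
  translate([0, 444, 20]) cube([588, 20, 351]);
  translate([0, 20, 20]) cube([20, 424, 351]);
  translate([568, 20, 20]) cube([20, 424, 351]);
}
translate([606, 122, 1099]) {
  cube([566, 462, 24]);
  translate([0, 0, 24]) cube([566, 24, 200]);
  translate([0, 438, 24]) cube([566, 24, 200]);
  translate([0, 24, 24]) cube([24, 414, 200]);
  translate([542, 24, 24]) cube([24, 414, 200]);
}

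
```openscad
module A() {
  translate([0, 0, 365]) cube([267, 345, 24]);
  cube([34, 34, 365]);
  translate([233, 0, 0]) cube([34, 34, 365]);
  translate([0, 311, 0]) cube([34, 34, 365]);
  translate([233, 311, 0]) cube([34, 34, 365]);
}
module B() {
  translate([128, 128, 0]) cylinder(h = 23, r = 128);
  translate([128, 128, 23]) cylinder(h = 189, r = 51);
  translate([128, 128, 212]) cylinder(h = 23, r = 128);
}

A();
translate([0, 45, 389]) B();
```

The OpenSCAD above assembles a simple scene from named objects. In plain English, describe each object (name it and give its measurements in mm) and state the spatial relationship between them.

A is a four-legged stool. The seat is 267×345 mm, 24 mm thick, top at z = 389 mm. It stands on four square legs, each 34×34 mm in cross-section, from z = 0 to the seat underside, each flush with a corner of the seat.

B is a spool: two coaxial disc flanges of radius 128 mm and thickness 23 mm, joined by a core cylinder of radius 51 mm and height 189 mm. The lower flange rests on z = 0 and the three cylinders share a vertical axis.

The spool is on top of the stool.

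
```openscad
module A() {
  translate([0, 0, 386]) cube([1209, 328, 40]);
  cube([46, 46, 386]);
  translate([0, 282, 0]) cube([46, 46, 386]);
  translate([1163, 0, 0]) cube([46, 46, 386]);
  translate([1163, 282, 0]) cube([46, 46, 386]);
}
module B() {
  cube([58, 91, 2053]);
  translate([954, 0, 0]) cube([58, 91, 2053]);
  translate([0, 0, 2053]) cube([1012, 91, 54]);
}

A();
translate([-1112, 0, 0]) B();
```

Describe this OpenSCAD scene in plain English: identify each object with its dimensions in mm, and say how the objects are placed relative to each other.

A is a long wooden bench with a 1209 mm (x) × 328 mm (y) seat, 40 mm thick, its top surface 426 mm above the floor. Four 46 mm square legs at the seat corners, flush with the edges, run from z = 0 to the seat underside.

B is a rectangular door frame: two vertical jambs of 58×91 mm section, 2053 mm tall, with a clear opening 896 mm wide between their inner faces. A header 54 mm tall and 91 mm deep lies on top of the jambs and spans the full outside width.

The door frame is on the floor beside the bench on its −x side.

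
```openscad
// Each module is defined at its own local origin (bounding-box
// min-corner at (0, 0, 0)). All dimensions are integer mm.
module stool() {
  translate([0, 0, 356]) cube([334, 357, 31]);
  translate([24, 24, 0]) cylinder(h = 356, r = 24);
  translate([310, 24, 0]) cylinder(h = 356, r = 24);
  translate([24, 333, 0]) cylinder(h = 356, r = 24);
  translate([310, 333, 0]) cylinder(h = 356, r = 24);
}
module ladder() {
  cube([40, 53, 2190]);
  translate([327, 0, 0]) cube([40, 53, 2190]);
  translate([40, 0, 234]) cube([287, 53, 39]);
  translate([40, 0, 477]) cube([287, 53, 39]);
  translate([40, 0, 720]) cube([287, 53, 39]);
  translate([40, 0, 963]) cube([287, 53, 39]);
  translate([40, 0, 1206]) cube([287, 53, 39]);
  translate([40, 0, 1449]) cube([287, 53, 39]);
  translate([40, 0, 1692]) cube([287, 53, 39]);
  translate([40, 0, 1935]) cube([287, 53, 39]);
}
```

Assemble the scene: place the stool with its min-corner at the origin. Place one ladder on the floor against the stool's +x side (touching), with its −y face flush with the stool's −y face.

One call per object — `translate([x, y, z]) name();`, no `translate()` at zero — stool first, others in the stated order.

stool();
translate([334, 0, 0]) ladder();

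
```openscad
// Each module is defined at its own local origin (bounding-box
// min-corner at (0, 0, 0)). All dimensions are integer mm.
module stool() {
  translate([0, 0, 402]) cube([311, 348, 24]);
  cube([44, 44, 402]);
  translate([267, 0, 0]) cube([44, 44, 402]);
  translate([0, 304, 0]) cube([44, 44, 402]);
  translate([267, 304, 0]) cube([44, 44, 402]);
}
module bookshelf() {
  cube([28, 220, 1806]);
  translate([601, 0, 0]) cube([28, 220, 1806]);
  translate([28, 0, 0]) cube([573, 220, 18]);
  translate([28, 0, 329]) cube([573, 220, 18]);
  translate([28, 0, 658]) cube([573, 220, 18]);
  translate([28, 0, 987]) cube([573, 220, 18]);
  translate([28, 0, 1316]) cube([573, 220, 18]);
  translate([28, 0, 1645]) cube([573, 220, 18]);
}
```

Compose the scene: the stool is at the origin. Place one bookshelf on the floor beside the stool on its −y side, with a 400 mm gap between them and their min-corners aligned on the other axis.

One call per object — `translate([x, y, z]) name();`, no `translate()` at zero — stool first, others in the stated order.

stool();
translate([0, -620, 0]) bookshelf();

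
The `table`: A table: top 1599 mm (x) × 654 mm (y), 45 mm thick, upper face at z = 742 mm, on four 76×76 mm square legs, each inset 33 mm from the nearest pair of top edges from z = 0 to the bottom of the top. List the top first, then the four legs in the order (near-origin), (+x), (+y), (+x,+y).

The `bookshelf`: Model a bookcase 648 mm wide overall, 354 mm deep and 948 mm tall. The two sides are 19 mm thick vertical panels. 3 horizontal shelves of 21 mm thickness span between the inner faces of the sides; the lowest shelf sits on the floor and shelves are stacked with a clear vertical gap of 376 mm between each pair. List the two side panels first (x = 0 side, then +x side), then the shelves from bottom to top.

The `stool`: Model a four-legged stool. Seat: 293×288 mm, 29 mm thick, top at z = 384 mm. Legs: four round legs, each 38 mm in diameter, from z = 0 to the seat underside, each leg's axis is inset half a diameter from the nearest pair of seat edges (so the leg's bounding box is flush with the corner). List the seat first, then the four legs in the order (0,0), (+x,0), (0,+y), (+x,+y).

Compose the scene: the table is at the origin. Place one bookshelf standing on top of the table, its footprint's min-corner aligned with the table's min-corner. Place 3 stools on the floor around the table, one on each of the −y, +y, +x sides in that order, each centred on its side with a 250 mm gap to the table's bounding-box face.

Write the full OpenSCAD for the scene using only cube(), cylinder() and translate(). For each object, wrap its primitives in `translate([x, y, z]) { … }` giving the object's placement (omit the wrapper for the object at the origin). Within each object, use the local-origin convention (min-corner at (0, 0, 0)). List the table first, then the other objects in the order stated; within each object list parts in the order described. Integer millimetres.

translate([0, 0, 697]) cube([1599, 654, 45]);
translate([33, 33, 0]) cube([76, 76, 697]);
translate([1490, 33, 0]) cube([76, 76, 697]);
translate([33, 545, 0]) cube([76, 76, 697]);
translate([1490, 545, 0]) cube([76, 76, 697]);
translate([0, 0, 742]) {
  cube([19, 354, 948]);
  translate([629, 0, 0]) cube([19, 354, 948]);
  translate([19, 0, 0]) cube([610, 354, 21]);
  translate([19, 0, 397]) cube([610, 354, 21]);
  translate([19, 0, 794]) cube([610, 354, 21]);
}
translate([653, -538, 0]) {
  translate([0, 0, 355]) cube([293, 288, 29]);
  translate([19, 19, 0]) cylinder(h = 355, r = 19);
  translate([274, 19, 0]) cylinder(h = 355, r = 19);
  translate([19, 269, 0]) cylinder(h = 355, r = 19);
  translate([274, 269, 0]) cylinder(h = 355, r = 19);
}
translate([653, 904, 0]) {
  translate([0, 0, 355]) cube([293, 288, 29]);
  translate([19, 19, 0]) cylinder(h = 355, r = 19);
  translate([274, 19, 0]) cylinder(h = 355, r = 19);
  translate([19, 269, 0]) cylinder(h = 355, r = 19);
  translate([274, 269, 0]) cylinder(h = 355, r = 19);
}
translate([1849, 183, 0]) {
  translate([0, 0, 355]) cube([293, 288, 29]);
  translate([19, 19, 0]) cylinder(h = 355, r = 19);
  translate([274, 19, 0]) cylinder(h = 355, r = 19);
  translate([19, 269, 0]) cylinder(h = 355, r = 19);
  translate([274, 269, 0]) cylinder(h = 355, r = 19);
}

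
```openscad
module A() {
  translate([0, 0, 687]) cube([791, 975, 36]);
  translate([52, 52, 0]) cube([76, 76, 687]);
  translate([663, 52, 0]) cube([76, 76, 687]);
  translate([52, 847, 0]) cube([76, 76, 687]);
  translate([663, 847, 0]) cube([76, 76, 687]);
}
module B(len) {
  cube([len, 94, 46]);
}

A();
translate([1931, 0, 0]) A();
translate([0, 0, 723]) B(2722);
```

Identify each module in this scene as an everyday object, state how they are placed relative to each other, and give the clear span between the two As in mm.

A is a table. B is a beam. A beam spans the tops of two tables. The clear span between the two tables is 1140 mm.

Second table starts at x = 1931; first ends at x = 791; clear span = 1931 − 791 = 1140 mm.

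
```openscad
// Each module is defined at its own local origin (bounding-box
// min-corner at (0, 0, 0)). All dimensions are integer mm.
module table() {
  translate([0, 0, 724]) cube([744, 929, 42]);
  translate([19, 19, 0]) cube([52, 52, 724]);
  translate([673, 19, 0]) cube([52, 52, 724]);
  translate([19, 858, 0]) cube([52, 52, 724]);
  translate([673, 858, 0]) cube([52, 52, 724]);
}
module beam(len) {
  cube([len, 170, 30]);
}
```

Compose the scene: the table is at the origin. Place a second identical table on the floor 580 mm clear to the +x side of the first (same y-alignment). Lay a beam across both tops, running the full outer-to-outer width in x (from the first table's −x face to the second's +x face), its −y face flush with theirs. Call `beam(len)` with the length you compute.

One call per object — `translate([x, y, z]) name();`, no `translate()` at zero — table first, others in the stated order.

table();
translate([1324, 0, 0]) table();
translate([0, 0, 766]) beam(2068);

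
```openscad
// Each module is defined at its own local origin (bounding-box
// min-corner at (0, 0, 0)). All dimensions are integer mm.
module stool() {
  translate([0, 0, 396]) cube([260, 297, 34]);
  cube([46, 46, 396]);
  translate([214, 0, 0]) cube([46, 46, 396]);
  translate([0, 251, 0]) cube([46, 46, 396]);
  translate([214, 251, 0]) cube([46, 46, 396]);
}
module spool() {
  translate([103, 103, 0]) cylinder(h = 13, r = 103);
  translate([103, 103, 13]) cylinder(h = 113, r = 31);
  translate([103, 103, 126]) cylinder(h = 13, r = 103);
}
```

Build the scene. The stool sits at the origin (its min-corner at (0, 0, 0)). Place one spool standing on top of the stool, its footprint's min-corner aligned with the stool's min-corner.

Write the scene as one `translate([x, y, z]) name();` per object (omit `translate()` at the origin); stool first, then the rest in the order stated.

stool();
translate([0, 0, 430]) spool();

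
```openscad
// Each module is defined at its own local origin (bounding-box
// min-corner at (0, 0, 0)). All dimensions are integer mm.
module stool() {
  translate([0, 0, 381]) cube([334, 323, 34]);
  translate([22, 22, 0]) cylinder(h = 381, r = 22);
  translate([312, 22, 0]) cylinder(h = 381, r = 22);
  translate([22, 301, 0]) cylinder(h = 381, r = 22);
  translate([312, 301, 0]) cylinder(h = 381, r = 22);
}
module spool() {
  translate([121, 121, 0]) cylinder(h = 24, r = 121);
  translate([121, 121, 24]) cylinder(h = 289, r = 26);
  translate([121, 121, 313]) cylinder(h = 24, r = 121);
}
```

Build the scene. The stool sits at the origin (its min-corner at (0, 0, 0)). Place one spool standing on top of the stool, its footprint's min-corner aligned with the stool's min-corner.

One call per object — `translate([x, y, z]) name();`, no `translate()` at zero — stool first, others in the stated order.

stool();
translate([0, 0, 415]) spool();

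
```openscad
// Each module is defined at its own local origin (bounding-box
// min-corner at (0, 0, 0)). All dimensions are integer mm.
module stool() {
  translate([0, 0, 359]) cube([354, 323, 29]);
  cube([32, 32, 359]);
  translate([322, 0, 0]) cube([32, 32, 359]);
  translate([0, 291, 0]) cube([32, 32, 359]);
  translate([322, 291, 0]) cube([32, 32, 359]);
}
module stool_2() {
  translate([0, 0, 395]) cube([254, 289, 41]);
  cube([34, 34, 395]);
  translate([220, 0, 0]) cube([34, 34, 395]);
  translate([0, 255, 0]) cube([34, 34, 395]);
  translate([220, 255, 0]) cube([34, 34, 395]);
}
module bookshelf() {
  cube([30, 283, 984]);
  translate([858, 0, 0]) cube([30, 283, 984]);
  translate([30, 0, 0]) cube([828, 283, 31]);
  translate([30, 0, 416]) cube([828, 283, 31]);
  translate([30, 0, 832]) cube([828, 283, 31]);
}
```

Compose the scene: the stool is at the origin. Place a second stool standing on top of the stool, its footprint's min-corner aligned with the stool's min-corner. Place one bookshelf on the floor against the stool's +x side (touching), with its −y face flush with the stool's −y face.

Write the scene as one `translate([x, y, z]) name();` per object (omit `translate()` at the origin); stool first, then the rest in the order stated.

stool();
translate([0, 0, 388]) stool_2();
translate([354, 0, 0]) bookshelf();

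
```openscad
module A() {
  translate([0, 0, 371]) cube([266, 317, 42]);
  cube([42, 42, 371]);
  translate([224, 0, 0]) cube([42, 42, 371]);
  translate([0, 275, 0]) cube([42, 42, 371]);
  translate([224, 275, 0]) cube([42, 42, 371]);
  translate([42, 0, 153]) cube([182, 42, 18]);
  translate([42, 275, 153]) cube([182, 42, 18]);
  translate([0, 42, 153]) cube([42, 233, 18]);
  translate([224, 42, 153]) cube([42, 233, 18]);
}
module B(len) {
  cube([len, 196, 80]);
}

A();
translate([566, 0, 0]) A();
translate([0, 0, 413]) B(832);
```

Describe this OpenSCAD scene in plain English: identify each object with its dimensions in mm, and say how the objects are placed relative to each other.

A is a simple wooden stool: a rectangular seat 266 mm (x) by 317 mm (y), 42 mm thick, top face at z = 413 mm, on four square legs, each 42×42 mm in cross-section. The legs rest on z = 0, each flush with a corner of the seat. Four stretchers, 42 mm wide and 18 mm tall, connect adjacent legs with their undersides at z = 153 mm, each running between the inner faces of the legs it joins and aligned with the legs' outer faces on the other axis.

B is a rectangular beam 832 mm long (x), 196 mm deep (y), 80 mm thick (z).

The beam spans the tops of two stools placed 300 mm apart, resting at z = 413 mm.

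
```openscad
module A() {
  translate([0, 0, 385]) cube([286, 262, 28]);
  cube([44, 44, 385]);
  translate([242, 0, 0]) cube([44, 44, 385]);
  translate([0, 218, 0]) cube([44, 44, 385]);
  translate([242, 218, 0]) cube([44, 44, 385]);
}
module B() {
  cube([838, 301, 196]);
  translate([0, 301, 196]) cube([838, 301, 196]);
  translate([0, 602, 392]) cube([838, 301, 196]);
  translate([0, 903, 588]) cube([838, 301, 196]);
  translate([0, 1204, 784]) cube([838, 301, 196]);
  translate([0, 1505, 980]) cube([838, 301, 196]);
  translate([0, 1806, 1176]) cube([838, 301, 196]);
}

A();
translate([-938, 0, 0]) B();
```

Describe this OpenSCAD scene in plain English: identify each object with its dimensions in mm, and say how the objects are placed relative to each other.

A is a four-legged stool. The seat is 286×262 mm, 28 mm thick, top at z = 413 mm. It stands on four square legs, each 44×44 mm in cross-section, from z = 0 to the seat underside, each flush with a corner of the seat.

B is a straight staircase of 7 solid steps. Each step is 838 mm wide (x), 301 mm deep (y, the going) and 196 mm tall (the rise). The first step rests on the floor; each subsequent step sits one going further in +y and one rise higher in +z, directly behind and above the previous step with no overlap.

The staircase is on the floor beside the stool on its −x side.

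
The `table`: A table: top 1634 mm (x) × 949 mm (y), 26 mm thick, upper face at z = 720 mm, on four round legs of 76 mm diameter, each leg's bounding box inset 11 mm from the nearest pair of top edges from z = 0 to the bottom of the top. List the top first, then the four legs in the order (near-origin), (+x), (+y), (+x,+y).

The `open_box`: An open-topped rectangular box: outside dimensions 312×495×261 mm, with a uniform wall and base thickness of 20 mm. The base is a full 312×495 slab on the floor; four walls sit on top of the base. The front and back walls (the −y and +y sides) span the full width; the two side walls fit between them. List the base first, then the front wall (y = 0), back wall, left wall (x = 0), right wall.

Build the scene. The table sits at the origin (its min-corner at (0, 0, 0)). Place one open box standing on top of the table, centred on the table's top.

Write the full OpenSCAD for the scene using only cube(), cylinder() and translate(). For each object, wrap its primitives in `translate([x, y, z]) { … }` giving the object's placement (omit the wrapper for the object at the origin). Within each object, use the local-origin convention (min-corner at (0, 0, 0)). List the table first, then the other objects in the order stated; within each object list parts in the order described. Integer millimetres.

translate([0, 0, 694]) cube([1634, 949, 26]);
translate([49, 49, 0]) cylinder(h = 694, r = 38);
translate([1585, 49, 0]) cylinder(h = 694, r = 38);
translate([49, 900, 0]) cylinder(h = 694, r = 38);
translate([1585, 900, 0]) cylinder(h = 694, r = 38);
translate([661, 227, 720]) {
  cube([312, 495, 20]);
  translate([0, 0, 20]) cube([312, 20, 241]);
  translate([0, 475, 20]) cube([312, 20, 241]);
  translate([0, 20, 20]) cube([20, 455, 241]);
  translate([292, 20, 20]) cube([20, 455, 241]);
}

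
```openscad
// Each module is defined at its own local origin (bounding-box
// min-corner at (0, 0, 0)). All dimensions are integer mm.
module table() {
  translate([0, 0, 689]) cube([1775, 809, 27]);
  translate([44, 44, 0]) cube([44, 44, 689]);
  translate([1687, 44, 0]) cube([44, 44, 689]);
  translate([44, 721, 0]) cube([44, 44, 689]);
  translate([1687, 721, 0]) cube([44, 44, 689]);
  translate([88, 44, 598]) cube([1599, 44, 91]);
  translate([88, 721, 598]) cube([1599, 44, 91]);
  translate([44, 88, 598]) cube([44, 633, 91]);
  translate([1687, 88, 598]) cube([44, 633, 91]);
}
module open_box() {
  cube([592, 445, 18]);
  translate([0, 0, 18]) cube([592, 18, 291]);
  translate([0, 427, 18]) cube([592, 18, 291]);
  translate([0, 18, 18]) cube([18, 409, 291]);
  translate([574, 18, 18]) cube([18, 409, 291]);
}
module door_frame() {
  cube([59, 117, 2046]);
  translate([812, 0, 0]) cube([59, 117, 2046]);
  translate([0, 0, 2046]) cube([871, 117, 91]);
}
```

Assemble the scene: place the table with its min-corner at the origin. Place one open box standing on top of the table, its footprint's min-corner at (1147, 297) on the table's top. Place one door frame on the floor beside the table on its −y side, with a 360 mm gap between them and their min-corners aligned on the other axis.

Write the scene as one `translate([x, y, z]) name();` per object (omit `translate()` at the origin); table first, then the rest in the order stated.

table();
translate([1147, 297, 716]) open_box();
translate([0, -477, 0]) door_frame();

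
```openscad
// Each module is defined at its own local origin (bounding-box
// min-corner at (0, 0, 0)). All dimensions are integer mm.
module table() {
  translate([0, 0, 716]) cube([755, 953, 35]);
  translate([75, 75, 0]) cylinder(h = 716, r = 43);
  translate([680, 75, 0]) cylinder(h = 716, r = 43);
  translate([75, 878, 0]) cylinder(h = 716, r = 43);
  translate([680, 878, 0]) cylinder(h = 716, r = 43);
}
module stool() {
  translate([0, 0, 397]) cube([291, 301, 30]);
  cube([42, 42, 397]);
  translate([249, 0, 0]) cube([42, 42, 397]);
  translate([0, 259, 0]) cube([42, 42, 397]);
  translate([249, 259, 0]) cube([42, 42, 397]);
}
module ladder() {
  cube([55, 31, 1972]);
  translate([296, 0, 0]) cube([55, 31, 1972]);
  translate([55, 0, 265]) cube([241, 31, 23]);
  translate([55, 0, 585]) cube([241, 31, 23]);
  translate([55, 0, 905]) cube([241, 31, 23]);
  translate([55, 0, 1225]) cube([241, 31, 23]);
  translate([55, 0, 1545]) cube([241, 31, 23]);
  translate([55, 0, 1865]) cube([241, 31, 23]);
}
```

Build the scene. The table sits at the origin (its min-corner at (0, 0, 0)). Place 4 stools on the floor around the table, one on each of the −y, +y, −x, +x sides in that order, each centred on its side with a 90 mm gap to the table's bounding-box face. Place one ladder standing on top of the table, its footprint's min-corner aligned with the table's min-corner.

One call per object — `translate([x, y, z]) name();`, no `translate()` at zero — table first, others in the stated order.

table();
translate([232, -391, 0]) stool();
translate([232, 1043, 0]) stool();
translate([-381, 326, 0]) stool();
translate([845, 326, 0]) stool();
translate([0, 0, 751]) ladder();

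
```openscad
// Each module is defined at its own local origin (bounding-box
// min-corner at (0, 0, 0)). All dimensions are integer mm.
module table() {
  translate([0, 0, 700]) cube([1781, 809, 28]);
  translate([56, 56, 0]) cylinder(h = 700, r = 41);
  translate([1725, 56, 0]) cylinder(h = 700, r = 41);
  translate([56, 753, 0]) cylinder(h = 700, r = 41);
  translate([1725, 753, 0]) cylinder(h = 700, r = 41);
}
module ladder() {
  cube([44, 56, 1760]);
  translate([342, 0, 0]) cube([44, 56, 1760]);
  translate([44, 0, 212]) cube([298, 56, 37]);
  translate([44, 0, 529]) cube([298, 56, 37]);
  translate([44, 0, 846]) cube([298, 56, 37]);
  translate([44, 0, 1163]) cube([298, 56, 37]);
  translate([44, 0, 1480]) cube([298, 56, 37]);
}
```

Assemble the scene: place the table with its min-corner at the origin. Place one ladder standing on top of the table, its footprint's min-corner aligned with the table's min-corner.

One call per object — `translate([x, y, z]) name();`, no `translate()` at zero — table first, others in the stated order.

table();
translate([0, 0, 728]) ladder();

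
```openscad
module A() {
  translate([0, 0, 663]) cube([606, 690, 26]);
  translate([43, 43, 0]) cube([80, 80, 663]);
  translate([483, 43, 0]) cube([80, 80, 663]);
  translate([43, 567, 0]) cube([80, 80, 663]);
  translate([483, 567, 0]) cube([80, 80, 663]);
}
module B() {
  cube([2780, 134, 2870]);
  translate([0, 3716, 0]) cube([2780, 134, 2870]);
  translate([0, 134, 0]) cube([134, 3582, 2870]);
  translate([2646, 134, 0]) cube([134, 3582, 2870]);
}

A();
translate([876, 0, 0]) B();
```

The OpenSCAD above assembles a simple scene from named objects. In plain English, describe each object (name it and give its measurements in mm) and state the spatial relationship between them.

A is a table with a 606×690 mm rectangular top, 26 mm thick, top surface at z = 689 mm, supported by four 80×80 mm square legs, each inset 43 mm from the nearest pair of top edges, running from the floor.

B is a box-shaped house frame (walls only): outside footprint 2780×3850 mm, wall height 2870 mm, wall thickness 134 mm. The two y-facing walls run the full x-width; the two x-facing walls fit between the inner faces of the y-facing walls.

The house frame is on the floor beside the table on its +x side.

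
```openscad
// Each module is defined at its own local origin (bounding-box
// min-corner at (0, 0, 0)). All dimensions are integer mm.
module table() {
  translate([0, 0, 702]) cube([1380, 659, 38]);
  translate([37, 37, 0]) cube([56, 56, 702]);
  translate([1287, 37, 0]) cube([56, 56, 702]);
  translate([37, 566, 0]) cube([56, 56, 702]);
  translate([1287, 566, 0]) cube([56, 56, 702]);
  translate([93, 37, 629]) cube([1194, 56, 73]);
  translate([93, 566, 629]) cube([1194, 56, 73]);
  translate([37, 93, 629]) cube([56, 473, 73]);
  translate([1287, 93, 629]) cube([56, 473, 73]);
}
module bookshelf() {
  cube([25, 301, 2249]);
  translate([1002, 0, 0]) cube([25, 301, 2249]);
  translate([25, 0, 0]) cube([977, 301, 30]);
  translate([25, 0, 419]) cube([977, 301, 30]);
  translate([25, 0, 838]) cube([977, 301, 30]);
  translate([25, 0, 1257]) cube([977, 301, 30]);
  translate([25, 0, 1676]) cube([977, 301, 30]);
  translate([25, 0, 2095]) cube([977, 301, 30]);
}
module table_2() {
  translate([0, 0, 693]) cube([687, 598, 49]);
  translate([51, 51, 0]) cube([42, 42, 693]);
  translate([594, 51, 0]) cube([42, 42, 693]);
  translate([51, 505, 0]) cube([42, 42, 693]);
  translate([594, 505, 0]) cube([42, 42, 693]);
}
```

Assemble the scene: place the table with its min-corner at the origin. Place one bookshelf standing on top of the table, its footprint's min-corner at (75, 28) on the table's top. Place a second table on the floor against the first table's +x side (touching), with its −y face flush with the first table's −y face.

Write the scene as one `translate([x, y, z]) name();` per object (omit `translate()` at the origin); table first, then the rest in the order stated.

table();
translate([75, 28, 740]) bookshelf();
translate([1380, 0, 0]) table_2();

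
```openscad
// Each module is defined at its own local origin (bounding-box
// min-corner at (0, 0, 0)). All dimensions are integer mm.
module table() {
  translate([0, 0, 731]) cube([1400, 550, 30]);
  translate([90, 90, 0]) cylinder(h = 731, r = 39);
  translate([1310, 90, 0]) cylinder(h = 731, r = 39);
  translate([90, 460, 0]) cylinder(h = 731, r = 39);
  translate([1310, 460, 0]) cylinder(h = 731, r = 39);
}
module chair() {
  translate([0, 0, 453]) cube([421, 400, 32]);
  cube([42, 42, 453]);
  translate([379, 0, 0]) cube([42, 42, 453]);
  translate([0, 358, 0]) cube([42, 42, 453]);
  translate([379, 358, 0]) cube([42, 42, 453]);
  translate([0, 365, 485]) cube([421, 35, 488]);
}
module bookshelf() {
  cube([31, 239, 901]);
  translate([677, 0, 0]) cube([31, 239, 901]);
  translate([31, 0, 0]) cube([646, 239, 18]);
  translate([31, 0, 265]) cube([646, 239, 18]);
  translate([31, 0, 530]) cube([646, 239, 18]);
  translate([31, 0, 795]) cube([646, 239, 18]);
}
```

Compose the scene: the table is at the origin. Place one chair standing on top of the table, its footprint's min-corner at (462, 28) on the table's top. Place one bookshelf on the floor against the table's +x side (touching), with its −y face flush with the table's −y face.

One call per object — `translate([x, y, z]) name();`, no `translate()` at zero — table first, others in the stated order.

table();
translate([462, 28, 761]) chair();
translate([1400, 0, 0]) bookshelf();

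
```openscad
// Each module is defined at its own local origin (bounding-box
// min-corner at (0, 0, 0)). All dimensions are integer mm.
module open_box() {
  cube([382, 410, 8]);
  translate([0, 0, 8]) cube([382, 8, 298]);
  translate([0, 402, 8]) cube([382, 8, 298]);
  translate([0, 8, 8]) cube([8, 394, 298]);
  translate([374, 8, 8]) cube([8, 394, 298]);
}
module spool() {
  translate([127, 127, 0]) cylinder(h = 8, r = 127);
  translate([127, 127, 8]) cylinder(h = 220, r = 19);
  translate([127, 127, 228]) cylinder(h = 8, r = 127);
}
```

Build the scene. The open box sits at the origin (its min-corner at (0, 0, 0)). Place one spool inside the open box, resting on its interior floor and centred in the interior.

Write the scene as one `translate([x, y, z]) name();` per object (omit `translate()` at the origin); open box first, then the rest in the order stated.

open_box();
translate([64, 78, 8]) spool();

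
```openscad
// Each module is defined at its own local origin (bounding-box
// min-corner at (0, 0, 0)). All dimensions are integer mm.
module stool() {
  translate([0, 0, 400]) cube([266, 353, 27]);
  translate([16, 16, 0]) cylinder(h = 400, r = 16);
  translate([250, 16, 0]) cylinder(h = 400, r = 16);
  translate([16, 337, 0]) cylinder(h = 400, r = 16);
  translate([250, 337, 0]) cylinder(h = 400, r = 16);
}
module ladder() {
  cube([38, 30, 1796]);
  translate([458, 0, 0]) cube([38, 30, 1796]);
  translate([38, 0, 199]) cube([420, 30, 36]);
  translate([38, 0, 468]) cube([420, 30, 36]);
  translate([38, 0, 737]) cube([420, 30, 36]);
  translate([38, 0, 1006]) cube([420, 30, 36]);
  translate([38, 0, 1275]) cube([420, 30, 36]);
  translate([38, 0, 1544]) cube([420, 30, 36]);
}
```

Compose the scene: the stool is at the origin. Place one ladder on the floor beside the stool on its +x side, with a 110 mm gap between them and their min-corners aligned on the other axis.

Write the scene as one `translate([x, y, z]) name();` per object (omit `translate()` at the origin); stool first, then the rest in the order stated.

stool();
translate([376, 0, 0]) ladder();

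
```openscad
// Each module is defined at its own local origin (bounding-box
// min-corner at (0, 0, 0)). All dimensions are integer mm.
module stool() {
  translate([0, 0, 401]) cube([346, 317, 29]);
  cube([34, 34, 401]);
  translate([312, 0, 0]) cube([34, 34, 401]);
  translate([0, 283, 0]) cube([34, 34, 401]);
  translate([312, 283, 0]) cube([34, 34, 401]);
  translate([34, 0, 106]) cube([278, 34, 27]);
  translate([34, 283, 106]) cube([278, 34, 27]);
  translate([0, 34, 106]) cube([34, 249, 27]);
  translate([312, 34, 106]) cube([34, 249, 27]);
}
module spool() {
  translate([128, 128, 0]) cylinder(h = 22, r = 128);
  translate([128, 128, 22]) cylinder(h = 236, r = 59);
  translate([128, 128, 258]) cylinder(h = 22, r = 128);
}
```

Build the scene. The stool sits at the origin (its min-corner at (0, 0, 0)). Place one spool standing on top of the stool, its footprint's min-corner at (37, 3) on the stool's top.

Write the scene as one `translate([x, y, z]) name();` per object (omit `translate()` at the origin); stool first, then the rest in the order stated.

stool();
translate([37, 3, 430]) spool();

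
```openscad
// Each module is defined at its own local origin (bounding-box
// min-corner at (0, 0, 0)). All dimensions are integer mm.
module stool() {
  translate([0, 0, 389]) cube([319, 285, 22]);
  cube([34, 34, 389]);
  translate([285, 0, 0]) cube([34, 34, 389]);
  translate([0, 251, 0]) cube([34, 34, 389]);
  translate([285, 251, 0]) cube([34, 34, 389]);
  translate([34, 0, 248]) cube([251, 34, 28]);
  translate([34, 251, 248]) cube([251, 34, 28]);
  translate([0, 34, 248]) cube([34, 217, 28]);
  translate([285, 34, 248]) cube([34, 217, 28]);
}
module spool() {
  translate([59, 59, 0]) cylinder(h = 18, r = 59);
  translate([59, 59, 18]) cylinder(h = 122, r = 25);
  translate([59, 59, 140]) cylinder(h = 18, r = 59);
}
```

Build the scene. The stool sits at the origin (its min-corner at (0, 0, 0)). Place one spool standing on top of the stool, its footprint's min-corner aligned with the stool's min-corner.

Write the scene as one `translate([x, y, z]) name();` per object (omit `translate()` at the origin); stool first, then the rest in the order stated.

stool();
translate([0, 0, 411]) spool();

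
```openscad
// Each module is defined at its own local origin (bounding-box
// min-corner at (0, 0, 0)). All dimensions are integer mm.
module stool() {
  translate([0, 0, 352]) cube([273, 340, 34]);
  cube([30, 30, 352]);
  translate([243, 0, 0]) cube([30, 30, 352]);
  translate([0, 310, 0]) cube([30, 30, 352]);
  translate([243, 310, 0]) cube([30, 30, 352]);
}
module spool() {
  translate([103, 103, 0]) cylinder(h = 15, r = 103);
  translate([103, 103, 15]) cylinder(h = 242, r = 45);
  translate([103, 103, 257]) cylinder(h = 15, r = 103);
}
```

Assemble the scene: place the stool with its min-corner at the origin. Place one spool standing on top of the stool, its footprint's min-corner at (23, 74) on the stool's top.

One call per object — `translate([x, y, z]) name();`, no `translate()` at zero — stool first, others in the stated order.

stool();
translate([23, 74, 386]) spool();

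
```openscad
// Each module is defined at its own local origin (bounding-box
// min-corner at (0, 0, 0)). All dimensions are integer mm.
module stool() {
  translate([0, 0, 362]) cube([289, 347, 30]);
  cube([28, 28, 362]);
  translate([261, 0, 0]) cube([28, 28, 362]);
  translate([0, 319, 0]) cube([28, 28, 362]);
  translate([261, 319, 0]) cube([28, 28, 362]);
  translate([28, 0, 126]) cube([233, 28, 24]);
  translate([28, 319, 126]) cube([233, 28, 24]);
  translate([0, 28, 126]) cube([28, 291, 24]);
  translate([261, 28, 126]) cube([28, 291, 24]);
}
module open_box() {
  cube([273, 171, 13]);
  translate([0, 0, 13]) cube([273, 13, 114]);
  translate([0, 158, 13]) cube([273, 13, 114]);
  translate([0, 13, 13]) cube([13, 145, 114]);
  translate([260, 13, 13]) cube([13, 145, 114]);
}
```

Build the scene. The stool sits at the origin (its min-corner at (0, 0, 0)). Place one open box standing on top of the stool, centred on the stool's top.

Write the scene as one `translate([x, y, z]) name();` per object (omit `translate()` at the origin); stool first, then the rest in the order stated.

stool();
translate([8, 88, 392]) open_box();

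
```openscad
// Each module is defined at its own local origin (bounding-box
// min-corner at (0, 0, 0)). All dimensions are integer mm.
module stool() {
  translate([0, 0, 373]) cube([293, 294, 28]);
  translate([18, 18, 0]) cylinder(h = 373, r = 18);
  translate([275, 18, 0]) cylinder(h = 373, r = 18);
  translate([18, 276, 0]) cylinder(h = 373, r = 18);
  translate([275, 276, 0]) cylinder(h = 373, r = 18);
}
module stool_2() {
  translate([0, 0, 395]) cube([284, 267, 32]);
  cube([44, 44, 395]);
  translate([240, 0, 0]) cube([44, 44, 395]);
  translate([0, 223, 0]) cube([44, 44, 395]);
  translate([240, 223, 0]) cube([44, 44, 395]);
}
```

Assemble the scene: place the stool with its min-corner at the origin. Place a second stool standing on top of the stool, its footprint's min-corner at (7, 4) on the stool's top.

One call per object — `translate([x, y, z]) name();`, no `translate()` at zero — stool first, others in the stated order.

stool();
translate([7, 4, 401]) stool_2();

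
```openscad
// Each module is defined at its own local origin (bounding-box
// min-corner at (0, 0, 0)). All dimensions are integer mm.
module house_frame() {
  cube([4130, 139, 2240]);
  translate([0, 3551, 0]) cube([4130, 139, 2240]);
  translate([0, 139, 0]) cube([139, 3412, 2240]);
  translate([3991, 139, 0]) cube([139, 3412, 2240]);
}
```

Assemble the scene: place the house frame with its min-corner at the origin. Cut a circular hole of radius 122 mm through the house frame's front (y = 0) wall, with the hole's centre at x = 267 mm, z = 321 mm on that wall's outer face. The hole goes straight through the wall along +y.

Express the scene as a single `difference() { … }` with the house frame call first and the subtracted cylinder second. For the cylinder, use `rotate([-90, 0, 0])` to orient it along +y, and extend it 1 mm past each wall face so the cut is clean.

difference() {
  house_frame();
  translate([267, -1, 321]) rotate([-90, 0, 0]) cylinder(h = 141, r = 122);
}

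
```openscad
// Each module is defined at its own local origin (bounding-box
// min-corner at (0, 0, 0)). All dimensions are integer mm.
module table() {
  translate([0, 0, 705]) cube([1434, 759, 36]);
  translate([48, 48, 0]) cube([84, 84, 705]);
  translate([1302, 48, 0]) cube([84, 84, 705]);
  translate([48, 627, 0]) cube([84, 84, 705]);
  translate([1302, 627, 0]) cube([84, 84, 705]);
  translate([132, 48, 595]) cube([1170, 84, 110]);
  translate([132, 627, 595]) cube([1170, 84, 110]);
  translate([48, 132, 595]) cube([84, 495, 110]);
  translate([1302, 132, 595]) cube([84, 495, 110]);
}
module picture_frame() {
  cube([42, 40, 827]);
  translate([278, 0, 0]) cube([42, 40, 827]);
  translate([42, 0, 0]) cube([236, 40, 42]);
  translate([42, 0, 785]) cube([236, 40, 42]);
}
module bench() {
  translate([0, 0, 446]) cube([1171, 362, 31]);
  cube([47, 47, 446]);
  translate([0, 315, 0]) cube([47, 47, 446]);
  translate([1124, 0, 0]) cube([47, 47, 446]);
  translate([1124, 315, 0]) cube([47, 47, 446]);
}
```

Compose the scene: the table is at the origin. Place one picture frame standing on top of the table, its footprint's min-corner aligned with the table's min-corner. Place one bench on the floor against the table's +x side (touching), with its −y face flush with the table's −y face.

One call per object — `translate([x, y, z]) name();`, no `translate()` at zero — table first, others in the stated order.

table();
translate([0, 0, 741]) picture_frame();
translate([1434, 0, 0]) bench();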